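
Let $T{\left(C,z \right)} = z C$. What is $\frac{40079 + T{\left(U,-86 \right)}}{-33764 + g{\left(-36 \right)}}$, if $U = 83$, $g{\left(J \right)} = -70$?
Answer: $- \frac{32941}{33834} \approx -0.97361$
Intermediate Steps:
$T{\left(C,z \right)} = C z$
$\frac{40079 + T{\left(U,-86 \right)}}{-33764 + g{\left(-36 \right)}} = \frac{40079 + 83 \left(-86\right)}{-33764 - 70} = \frac{40079 - 7138}{-33834} = 32941 \left(- \frac{1}{33834}\right) = - \frac{32941}{33834}$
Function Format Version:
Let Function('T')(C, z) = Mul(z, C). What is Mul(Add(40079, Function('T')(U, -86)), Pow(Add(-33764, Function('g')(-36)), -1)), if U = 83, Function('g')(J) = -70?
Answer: Rational(-32941, 33834) ≈ -0.97361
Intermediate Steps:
Function('T')(C, z) = Mul(C, z)
Mul(Add(40079, Function('T')(U, -86)), Pow(Add(-33764, Function('g')(-36)), -1)) = Mul(Add(40079, Mul(83, -86)), Pow(Add(-33764, -70), -1)) = Mul(Add(40079, -7138), Pow(-33834, -1)) = Mul(32941, Rational(-1, 33834)) = Rational(-32941, 33834)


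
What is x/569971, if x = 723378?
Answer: 723378/569971 ≈ 1.2691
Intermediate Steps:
x/569971 = 723378/569971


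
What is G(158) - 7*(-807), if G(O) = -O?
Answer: 5491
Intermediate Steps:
G(158) - 7*(-807) = -1*158 - 7*(-807) = -158 + 5649 = 5491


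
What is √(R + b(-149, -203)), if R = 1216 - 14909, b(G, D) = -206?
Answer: I*√13899 ≈ 117.89*I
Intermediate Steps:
R = -13693
√(R + b(-149, -203)) = √(-13693 - 206) = √(-13899) = I*√13899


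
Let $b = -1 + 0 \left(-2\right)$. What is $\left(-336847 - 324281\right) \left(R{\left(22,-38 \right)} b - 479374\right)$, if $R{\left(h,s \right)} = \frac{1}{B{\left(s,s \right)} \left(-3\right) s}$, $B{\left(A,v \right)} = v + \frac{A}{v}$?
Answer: $\frac{222800084321828}{703} \approx 3.1693 \cdot 10^{11}$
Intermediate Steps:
$R{\left(h,s \right)} = \frac{1}{s \left(-3 - 3 s\right)}$ ($R{\left(h,s \right)} = \frac{1}{\left(s + \frac{s}{s}\right) \left(-3\right) s} = \frac{1}{\left(s + 1\right) \left(-3\right) s} = \frac{1}{\left(1 + s\right) \left(-3\right) s} = \frac{1}{\left(-3 - 3 s\right) s} = \frac{1}{s \left(-3 - 3 s\right)}$)
$b = -1$ ($b = -1 + 0 = -1$)
$\left(-336847 - 324281\right) \left(R{\left(22,-38 \right)} b - 479374\right) = \left(-336847 - 324281\right) \left(- \frac{1}{3 \left(-38\right) \left(1 - 38\right)} \left(-1\right) - 479374\right) = - 661128 \left(\left(- \frac{1}{3}\right) \left(- \frac{1}{38}\right) \frac{1}{-37} \left(-1\right) - 479374\right) = - 661128 \left(\left(- \frac{1}{3}\right) \left(- \frac{1}{38}\right) \left(- \frac{1}{37}\right) \left(-1\right) - 479374\right) = - 661128 \left(\left(- \frac{1}{4218}\right) \left(-1\right) - 479374\right) = - 661128 \left(\frac{1}{4218} - 479374\right) = \left(-661128\right) \left(- \frac{2021999531}{4218}\right) = \frac{222800084321828}{703}$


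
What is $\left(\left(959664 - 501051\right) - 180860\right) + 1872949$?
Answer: $2150702$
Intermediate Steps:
$\left(\left(959664 - 501051\right) - 180860\right) + 1872949 = \left(458613 - 180860\right) + 1872949 = 277753 + 1872949 = 2150702$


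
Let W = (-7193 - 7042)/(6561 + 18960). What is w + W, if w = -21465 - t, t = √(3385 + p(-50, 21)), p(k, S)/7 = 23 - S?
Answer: -182607500/8507 - √3399 ≈ -21524.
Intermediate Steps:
p(k, S) = 161 - 7*S (p(k, S) = 7*(23 - S) = 161 - 7*S)
t = √3399 (t = √(3385 + (161 - 7*21)) = √(3385 + (161 - 147)) = √(3385 + 14) = √3399 ≈ 58.301)
w = -21465 - √3399 ≈ -21523.
W = -4745/8507 (W = -14235/25521 = -14235*1/25521 = -4745/8507 ≈ -0.55778)
w + W = (-21465 - √3399) - 4745/8507 = -182607500/8507 - √3399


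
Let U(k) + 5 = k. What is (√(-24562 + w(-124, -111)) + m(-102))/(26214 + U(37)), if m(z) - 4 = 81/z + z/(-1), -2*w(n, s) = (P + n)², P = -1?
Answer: 3577/892364 + I*√129498/52492 ≈ 0.0040085 + 0.0068555*I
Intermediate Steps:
U(k) = -5 + k
w(n, s) = -(-1 + n)²/2
m(z) = 4 - z + 81/z (m(z) = 4 + (81/z + z/(-1)) = 4 + (81/z + z*(-1)) = 4 + (81/z - z) = 4 + (-z + 81/z) = 4 - z + 81/z)
(√(-24562 + w(-124, -111)) + m(-102))/(26214 + U(37)) = (√(-24562 - (-1 - 124)²/2) + (4 - 1*(-102) + 81/(-102)))/(26214 + (-5 + 37)) = (√(-24562 - ½*(-125)²) + (4 + 102 + 81*(-1/102)))/(26214 + 32) = (√(-24562 - ½*15625) + (4 + 102 - 27/34))/26246 = (√(-24562 - 15625/2) + 3577/34)*(1/26246) = (√(-64749/2) + 3577/34)*(1/26246) = (I*√129498/2 + 3577/34)*(1/26246) = (3577/34 + I*√129498/2)*(1/26246) = 3577/892364 + I*√129498/52492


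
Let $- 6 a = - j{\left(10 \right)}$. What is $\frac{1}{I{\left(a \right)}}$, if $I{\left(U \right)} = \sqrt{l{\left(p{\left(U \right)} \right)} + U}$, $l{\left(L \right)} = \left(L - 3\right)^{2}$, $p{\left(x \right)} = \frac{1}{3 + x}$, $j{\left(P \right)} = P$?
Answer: $\frac{14 \sqrt{16629}}{5543} \approx 0.3257$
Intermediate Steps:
$l{\left(L \right)} = \left(-3 + L\right)^{2}$
$a = \frac{5}{3}$ ($a = - \frac{\left(-1\right) 10}{6} = \left(- \frac{1}{6}\right) \left(-10\right) = \frac{5}{3} \approx 1.6667$)
$I{\left(U \right)} = \sqrt{U + \left(-3 + \frac{1}{3 + U}\right)^{2}}$ ($I{\left(U \right)} = \sqrt{\left(-3 + \frac{1}{3 + U}\right)^{2} + U} = \sqrt{U + \left(-3 + \frac{1}{3 + U}\right)^{2}}$)
$\frac{1}{I{\left(a \right)}} = \frac{1}{\sqrt{\frac{5}{3} + \frac{\left(8 + 3 \cdot \frac{5}{3}\right)^{2}}{\left(3 + \frac{5}{3}\right)^{2}}}} = \frac{1}{\sqrt{\frac{5}{3} + \frac{\left(8 + 5\right)^{2}}{\frac{196}{9}}}} = \frac{1}{\sqrt{\frac{5}{3} + \frac{9 \cdot 13^{2}}{196}}} = \frac{1}{\sqrt{\frac{5}{3} + \frac{9}{196} \cdot 169}} = \frac{1}{\sqrt{\frac{5}{3} + \frac{1521}{196}}} = \frac{1}{\sqrt{\frac{5543}{588}}} = \frac{1}{\frac{1}{42} \sqrt{16629}} = \frac{14 \sqrt{16629}}{5543}$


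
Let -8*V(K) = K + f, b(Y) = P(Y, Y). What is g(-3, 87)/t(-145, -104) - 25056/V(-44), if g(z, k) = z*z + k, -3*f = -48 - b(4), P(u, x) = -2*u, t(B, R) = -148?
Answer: -5562984/851 ≈ -6537.0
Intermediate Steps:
b(Y) = -2*Y
f = 40/3 (f = -(-48 - (-2)*4)/3 = -(-48 - 1*(-8))/3 = -(-48 + 8)/3 = -⅓*(-40) = 40/3 ≈ 13.333)
g(z, k) = k + z² (g(z, k) = z² + k = k + z²)
V(K) = -5/3 - K/8 (V(K) = -(K + 40/3)/8 = -(40/3 + K)/8 = -5/3 - K/8)
g(-3, 87)/t(-145, -104) - 25056/V(-44) = (87 + (-3)²)/(-148) - 25056/(-5/3 - ⅛*(-44)) = (87 + 9)*(-1/148) - 25056/(-5/3 + 11/2) = 96*(-1/148) - 25056/23/6 = -24/37 - 25056*6/23 = -24/37 - 150336/23 = -5562984/851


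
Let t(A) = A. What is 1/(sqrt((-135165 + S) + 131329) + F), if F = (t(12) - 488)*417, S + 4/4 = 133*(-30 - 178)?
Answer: -11676/2317594445 - I*sqrt(109)/2317594445 ≈ -5.038e-6 - 4.5048e-9*I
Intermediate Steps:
S = -27665 (S = -1 + 133*(-30 - 178) = -1 + 133*(-208) = -1 - 27664 = -27665)
F = -198492 (F = (12 - 488)*417 = -476*417 = -198492)
1/(sqrt((-135165 + S) + 131329) + F) = 1/(sqrt((-135165 - 27665) + 131329) - 198492) = 1/(sqrt(-162830 + 131329) - 198492) = 1/(sqrt(-31501) - 198492) = 1/(17*I*sqrt(109) - 198492) = 1/(-198492 + 17*I*sqrt(109))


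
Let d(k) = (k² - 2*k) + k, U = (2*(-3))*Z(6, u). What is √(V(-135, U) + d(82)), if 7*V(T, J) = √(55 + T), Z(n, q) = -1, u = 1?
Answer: √(325458 + 28*I*√5)/7 ≈ 81.498 + 0.0078391*I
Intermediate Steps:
U = 6 (U = (2*(-3))*(-1) = -6*(-1) = 6)
V(T, J) = √(55 + T)/7
d(k) = k² - k
√(V(-135, U) + d(82)) = √(√(55 - 135)/7 + 82*(-1 + 82)) = √(√(-80)/7 + 82*81) = √((4*I*√5)/7 + 6642) = √(4*I*√5/7 + 6642) = √(6642 + 4*I*√5/7)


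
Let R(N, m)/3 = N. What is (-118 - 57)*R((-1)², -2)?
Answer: -525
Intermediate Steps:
R(N, m) = 3*N
(-118 - 57)*R((-1)², -2) = (-118 - 57)*(3*(-1)²) = -525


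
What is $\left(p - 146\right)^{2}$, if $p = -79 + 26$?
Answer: $39601$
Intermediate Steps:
$p = -53$
$\left(p - 146\right)^{2} = \left(-53 - 146\right)^{2} = \left(-199\right)^{2} = 39601$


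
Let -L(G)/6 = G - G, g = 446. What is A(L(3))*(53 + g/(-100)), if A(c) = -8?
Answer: -9708/25 ≈ -388.32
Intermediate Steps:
L(G) = 0 (L(G) = -6*(G - G) = -6*0 = 0)
A(L(3))*(53 + g/(-100)) = -8*(53 + 446/(-100)) = -8*(53 + 446*(-1/100)) = -8*(53 - 223/50) = -8*2427/50 = -9708/25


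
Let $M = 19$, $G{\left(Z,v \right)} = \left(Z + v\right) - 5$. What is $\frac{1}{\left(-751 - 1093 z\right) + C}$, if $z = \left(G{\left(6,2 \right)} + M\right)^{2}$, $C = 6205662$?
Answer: $\frac{1}{5675899} \approx 1.7618 \cdot 10^{-7}$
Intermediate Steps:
$G{\left(Z,v \right)} = -5 + Z + v$
$z = 484$ ($z = \left(\left(-5 + 6 + 2\right) + 19\right)^{2} = \left(3 + 19\right)^{2} = 22^{2} = 484$)
$\frac{1}{\left(-751 - 1093 z\right) + C} = \frac{1}{\left(-751 - 529012\right) + 6205662} = \frac{1}{-529763 + 6205662} = \frac{1}{5675899}$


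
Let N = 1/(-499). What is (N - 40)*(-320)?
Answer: 6387520/499 ≈ 12801.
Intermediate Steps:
N = -1/499 ≈ -0.0020040
(N - 40)*(-320) = (-1/499 - 40)*(-320) = -19961/499*(-320) = 6387520/499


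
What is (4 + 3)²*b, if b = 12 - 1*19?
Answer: -343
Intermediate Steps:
b = -7 (b = 12 - 19 = -7)
(4 + 3)²*b = (4 + 3)²*(-7) = 7²*(-7) = 49*(-7) = -343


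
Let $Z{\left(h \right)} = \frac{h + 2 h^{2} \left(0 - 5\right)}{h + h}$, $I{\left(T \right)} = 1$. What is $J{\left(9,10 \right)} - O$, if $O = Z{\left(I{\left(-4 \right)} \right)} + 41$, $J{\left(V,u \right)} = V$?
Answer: $- \frac{55}{2} \approx -27.5$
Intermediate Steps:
$Z{\left(h \right)} = \frac{h - 10 h^{2}}{2 h}$ ($Z{\left(h \right)} = \frac{h + 2 h^{2} \left(-5\right)}{2 h} = \left(h - 10 h^{2}\right) \frac{1}{2 h} = \frac{h - 10 h^{2}}{2 h}$)
$O = \frac{73}{2}$ ($O = \left(\frac{1}{2} - 5\right) + 41 = - \frac{9}{2} + 41 = \frac{73}{2} \approx 36.5$)
$J{\left(9,10 \right)} - O = 9 - \frac{73}{2} = - \frac{55}{2}$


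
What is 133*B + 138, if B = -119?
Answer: -15689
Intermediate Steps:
133*B + 138 = 133*(-119) + 138 = -15827 + 138 = -15689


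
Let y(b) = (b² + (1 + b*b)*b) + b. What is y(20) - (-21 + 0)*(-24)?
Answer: 7936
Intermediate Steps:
y(b) = b + b² + b*(1 + b²) (y(b) = (b² + (1 + b²)*b) + b = (b² + b*(1 + b²)) + b = b + b² + b*(1 + b²))
y(20) - (-21 + 0)*(-24) = 20*(2 + 20 + 20²) - (-21 + 0)*(-24) = 20*(2 + 20 + 400) - (-21)*(-24) = 20*422 - 1*504 = 8440 - 504 = 7936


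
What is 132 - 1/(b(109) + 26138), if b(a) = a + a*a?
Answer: 5032895/38128 ≈ 132.00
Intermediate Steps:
b(a) = a + a**2
132 - 1/(b(109) + 26138) = 132 - 1/(109*(1 + 109) + 26138) = 132 - 1/(109*110 + 26138) = 132 - 1/(11990 + 26138) = 132 - 1/38128 = 5032895/38128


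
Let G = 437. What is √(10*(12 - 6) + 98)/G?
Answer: √158/437 ≈ 0.028764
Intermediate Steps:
√(10*(12 - 6) + 98)/G = √(10*(12 - 6) + 98)/437 = √(10*6 + 98)*(1/437) = √(60 + 98)*(1/437) = √158*(1/437) = √158/437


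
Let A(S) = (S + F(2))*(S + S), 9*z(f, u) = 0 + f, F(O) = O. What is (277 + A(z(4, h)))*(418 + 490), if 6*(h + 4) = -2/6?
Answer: 20532604/81 ≈ 2.5349e+5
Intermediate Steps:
h = -73/18 (h = -4 + (-2/6)/6 = -4 + (-2*1/6)/6 = -4 + (1/6)*(-1/3) = -4 - 1/18 = -73/18 ≈ -4.0556)
z(f, u) = f/9 (z(f, u) = (0 + f)/9 = f/9)
A(S) = 2*S*(2 + S) (A(S) = (S + 2)*(S + S) = (2 + S)*(2*S) = 2*S*(2 + S))
(277 + A(z(4, h)))*(418 + 490) = (277 + 2*((1/9)*4)*(2 + (1/9)*4))*(418 + 490) = (277 + 2*(4/9)*(2 + 4/9))*908 = (277 + 2*(4/9)*(22/9))*908 = (277 + 176/81)*908 = (22613/81)*908 = 20532604/81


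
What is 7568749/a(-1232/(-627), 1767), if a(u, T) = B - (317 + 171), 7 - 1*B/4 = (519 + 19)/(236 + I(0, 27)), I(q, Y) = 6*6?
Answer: -257337466/15909 ≈ -16176.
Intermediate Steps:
I(q, Y) = 36
B = 683/34 (B = 28 - 4*(519 + 19)/(236 + 36) = 28 - 2152/272 = 28 - 4*269/136 = 28 - 269/34 = 683/34 ≈ 20.088)
a(u, T) = -15909/34 (a(u, T) = 683/34 - (317 + 171) = 683/34 - 1*488 = 683/34 - 488 = -15909/34)
7568749/a(-1232/(-627), 1767) = 7568749/(-15909/34) = 7568749*(-34/15909) = -257337466/15909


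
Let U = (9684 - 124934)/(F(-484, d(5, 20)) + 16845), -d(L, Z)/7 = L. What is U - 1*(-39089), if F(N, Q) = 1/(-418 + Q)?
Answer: 149113753763/3815392 ≈ 39082.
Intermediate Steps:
d(L, Z) = -7*L
U = -26104125/3815392 (U = (9684 - 124934)/(1/(-418 - 7*5) + 16845) = -115250/(1/(-418 - 35) + 16845) = -115250/(1/(-453) + 16845) = -115250/(-1/453 + 16845) = -115250/7630784/453 = -115250*453/7630784 = -26104125/3815392 ≈ -6.8418)
U - 1*(-39089) = -26104125/3815392 - 1*(-39089) = -26104125/3815392 + 39089 = 149113753763/3815392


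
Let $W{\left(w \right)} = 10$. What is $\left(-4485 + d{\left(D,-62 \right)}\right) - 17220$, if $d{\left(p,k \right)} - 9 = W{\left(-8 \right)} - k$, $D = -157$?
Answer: $-21624$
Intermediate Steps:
$d{\left(p,k \right)} = 19 - k$ ($d{\left(p,k \right)} = 9 - \left(-10 + k\right) = 19 - k$)
$\left(-4485 + d{\left(D,-62 \right)}\right) - 17220 = \left(-4485 + \left(19 - -62\right)\right) - 17220 = \left(-4485 + \left(19 + 62\right)\right) - 17220 = \left(-4485 + 81\right) - 17220 = -4404 - 17220 = -21624$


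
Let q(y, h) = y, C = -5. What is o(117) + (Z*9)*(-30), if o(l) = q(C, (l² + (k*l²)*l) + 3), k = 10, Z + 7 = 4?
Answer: 805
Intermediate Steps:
Z = -3 (Z = -7 + 4 = -3)
o(l) = -5
o(117) + (Z*9)*(-30) = -5 - 3*9*(-30) = -5 - 27*(-30) = -5 + 810 = 805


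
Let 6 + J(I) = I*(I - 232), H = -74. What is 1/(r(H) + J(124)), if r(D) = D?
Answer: -1/13472 ≈ -7.4228e-5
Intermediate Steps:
J(I) = -6 + I*(-232 + I) (J(I) = -6 + I*(I - 232) = -6 + I*(-232 + I))
1/(r(H) + J(124)) = 1/(-74 + (-6 + 124**2 - 232*124)) = 1/(-74 + (-6 + 15376 - 28768)) = 1/(-74 - 13398) = 1/(-13472) = -1/13472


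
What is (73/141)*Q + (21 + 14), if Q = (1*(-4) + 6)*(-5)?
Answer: 4205/141 ≈ 29.823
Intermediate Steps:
Q = -10 (Q = (-4 + 6)*(-5) = 2*(-5) = -10)
(73/141)*Q + (21 + 14) = (73/141)*(-10) + (21 + 14) = (73*(1/141))*(-10) + 35 = (73/141)*(-10) + 35 = -730/141 + 35 = 4205/141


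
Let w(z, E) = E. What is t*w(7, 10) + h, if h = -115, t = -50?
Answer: -615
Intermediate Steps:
t*w(7, 10) + h = -50*10 - 115 = -500 - 115 = -615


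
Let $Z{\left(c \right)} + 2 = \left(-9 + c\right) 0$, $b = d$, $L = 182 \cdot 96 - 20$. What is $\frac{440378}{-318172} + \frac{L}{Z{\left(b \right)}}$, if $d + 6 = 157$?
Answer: $- \frac{1388404625}{159086} \approx -8727.4$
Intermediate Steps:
$d = 151$ ($d = -6 + 157 = 151$)
$L = 17452$ ($L = 17472 - 20 = 17452$)
$b = 151$
$Z{\left(c \right)} = -2$ ($Z{\left(c \right)} = -2 + \left(-9 + c\right) 0 = -2 + 0 = -2$)
$\frac{440378}{-318172} + \frac{L}{Z{\left(b \right)}} = \frac{440378}{-318172} + \frac{17452}{-2} = 440378 \left(- \frac{1}{318172}\right) + 17452 \left(- \frac{1}{2}\right) = - \frac{220189}{159086} - 8726 = - \frac{1388404625}{159086}$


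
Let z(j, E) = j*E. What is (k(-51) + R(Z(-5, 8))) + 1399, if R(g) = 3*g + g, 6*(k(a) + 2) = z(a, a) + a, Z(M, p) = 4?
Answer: 1838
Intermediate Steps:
z(j, E) = E*j
k(a) = -2 + a/6 + a²/6 (k(a) = -2 + (a*a + a)/6 = -2 + (a² + a)/6 = -2 + (a + a²)/6 = -2 + (a/6 + a²/6) = -2 + a/6 + a²/6)
R(g) = 4*g
(k(-51) + R(Z(-5, 8))) + 1399 = ((-2 + (⅙)*(-51) + (⅙)*(-51)²) + 4*4) + 1399 = ((-2 - 17/2 + (⅙)*2601) + 16) + 1399 = ((-2 - 17/2 + 867/2) + 16) + 1399 = (423 + 16) + 1399 = 439 + 1399 = 1838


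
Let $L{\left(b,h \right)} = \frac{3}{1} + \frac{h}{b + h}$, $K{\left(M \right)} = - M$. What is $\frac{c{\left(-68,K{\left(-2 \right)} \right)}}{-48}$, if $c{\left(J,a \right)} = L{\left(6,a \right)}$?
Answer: $- \frac{13}{192} \approx -0.067708$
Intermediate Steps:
$L{\left(b,h \right)} = 3 + \frac{h}{b + h}$ ($L{\left(b,h \right)} = 3 \cdot 1 + \frac{h}{b + h} = 3 + \frac{h}{b + h}$)
$c{\left(J,a \right)} = \frac{18 + 4 a}{6 + a}$ ($c{\left(J,a \right)} = \frac{3 \cdot 6 + 4 a}{6 + a} = \frac{18 + 4 a}{6 + a}$)
$\frac{c{\left(-68,K{\left(-2 \right)} \right)}}{-48} = \frac{2 \frac{1}{6 - -2} \left(9 + 2 \left(\left(-1\right) \left(-2\right)\right)\right)}{-48} = \frac{2 \left(9 + 2 \cdot 2\right)}{6 + 2} \left(- \frac{1}{48}\right) = \frac{2 \left(9 + 4\right)}{8} \left(- \frac{1}{48}\right) = 2 \cdot \frac{1}{8} \cdot 13 \left(- \frac{1}{48}\right) = \frac{13}{4} \left(- \frac{1}{48}\right) = - \frac{13}{192}$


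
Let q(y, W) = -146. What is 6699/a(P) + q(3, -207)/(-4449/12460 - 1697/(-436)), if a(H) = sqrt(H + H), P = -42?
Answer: -99144220/2400607 - 319*I*sqrt(21)/2 ≈ -41.3 - 730.92*I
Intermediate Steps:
a(H) = sqrt(2)*sqrt(H) (a(H) = sqrt(2*H) = sqrt(2)*sqrt(H))
6699/a(P) + q(3, -207)/(-4449/12460 - 1697/(-436)) = 6699/((sqrt(2)*sqrt(-42))) - 146/(-4449/12460 - 1697/(-436)) = 6699/((sqrt(2)*(I*sqrt(42)))) - 146/(-4449*1/12460 - 1697*(-1/436)) = 6699/((2*I*sqrt(21))) - 146/(-4449/12460 + 1697/436) = 6699*(-I*sqrt(21)/42) - 146/2400607/679070 = -319*I*sqrt(21)/2 - 146*679070/2400607 = -319*I*sqrt(21)/2 - 99144220/2400607 = -99144220/2400607 - 319*I*sqrt(21)/2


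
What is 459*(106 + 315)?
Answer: 193239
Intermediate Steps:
459*(106 + 315) = 459*421 = 193239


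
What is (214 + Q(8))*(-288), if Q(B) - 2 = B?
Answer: -64512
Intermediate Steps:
Q(B) = 2 + B
(214 + Q(8))*(-288) = (214 + (2 + 8))*(-288) = (214 + 10)*(-288) = 224*(-288) = -64512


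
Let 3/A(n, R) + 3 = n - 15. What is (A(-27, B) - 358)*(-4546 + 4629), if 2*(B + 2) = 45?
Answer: -445793/15 ≈ -29720.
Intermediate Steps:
B = 41/2 (B = -2 + (1/2)*45 = -2 + 45/2 = 41/2 ≈ 20.500)
A(n, R) = 3/(-18 + n) (A(n, R) = 3/(-3 + (n - 15)) = 3/(-3 + (-15 + n)) = 3/(-18 + n))
(A(-27, B) - 358)*(-4546 + 4629) = (3/(-18 - 27) - 358)*(-4546 + 4629) = (3/(-45) - 358)*83 = (3*(-1/45) - 358)*83 = (-1/15 - 358)*83 = -5371/15*83 = -445793/15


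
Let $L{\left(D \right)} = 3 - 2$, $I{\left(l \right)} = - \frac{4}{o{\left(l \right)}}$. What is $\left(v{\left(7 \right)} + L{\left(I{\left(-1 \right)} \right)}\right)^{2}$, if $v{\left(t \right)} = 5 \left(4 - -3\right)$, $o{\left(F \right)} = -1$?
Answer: $1296$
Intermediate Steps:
$v{\left(t \right)} = 35$ ($v{\left(t \right)} = 5 \left(4 + 3\right) = 5 \cdot 7 = 35$)
$I{\left(l \right)} = 4$ ($I{\left(l \right)} = - \frac{4}{-1} = \left(-4\right) \left(-1\right) = 4$)
$L{\left(D \right)} = 1$
$\left(v{\left(7 \right)} + L{\left(I{\left(-1 \right)} \right)}\right)^{2} = \left(35 + 1\right)^{2} = 36^{2} = 1296$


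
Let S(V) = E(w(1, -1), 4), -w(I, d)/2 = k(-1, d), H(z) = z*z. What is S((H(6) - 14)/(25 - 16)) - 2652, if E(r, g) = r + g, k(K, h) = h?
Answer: -2646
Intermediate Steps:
H(z) = z**2
w(I, d) = -2*d
E(r, g) = g + r
S(V) = 6 (S(V) = 4 - 2*(-1) = 4 + 2 = 6)
S((H(6) - 14)/(25 - 16)) - 2652 = 6 - 2652 = -2646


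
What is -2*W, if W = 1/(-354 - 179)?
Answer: 2/533 ≈ 0.0037523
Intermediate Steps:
W = -1/533 (W = 1/(-533) = -1/533 ≈ -0.0018762)
-2*W = -2*(-1/533) = 2/533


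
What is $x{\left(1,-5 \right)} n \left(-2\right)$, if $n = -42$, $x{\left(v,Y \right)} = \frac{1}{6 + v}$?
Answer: $12$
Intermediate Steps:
$x{\left(1,-5 \right)} n \left(-2\right) = \frac{1}{6 + 1} \left(-42\right) \left(-2\right) = \frac{1}{7} \left(-42\right) \left(-2\right) = \left(-6\right) \left(-2\right) = 12$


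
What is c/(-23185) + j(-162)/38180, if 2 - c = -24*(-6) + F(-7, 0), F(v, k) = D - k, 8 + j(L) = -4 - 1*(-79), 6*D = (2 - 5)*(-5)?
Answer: 1414081/177040660 ≈ 0.0079873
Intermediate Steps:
D = 5/2 (D = ((2 - 5)*(-5))/6 = (-3*(-5))/6 = (⅙)*15 = 5/2 ≈ 2.5000)
j(L) = 67 (j(L) = -8 + (-4 - 1*(-79)) = -8 + (-4 + 79) = -8 + 75 = 67)
F(v, k) = 5/2 - k
c = -289/2 (c = 2 - (-24*(-6) + (5/2 - 1*0)) = 2 - (144 + (5/2 + 0)) = 2 - (144 + 5/2) = 2 - 1*293/2 = 2 - 293/2 = -289/2 ≈ -144.50)
c/(-23185) + j(-162)/38180 = -289/2/(-23185) + 67/38180 = -289/2*(-1/23185) + 67*(1/38180) = 289/46370 + 67/38180 = 1414081/177040660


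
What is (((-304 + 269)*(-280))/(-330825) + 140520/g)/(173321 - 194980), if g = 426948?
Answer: -141011462/10197423388713 ≈ -1.3828e-5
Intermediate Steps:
(((-304 + 269)*(-280))/(-330825) + 140520/g)/(173321 - 194980) = (((-304 + 269)*(-280))/(-330825) + 140520/426948)/(173321 - 194980) = (-35*(-280)*(-1/330825) + 140520*(1/426948))/(-21659) = (9800*(-1/330825) + 11710/35579)*(-1/21659) = (-392/13233 + 11710/35579)*(-1/21659) = (141011462/470816907)*(-1/21659) = -141011462/10197423388713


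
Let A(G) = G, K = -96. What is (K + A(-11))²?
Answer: 11449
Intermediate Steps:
(K + A(-11))² = (-96 - 11)² = (-107)² = 11449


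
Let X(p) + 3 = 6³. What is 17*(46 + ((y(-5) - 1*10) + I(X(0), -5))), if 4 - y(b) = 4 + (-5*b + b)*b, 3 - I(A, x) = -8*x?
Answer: 1683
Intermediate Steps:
X(p) = 213 (X(p) = -3 + 6³ = -3 + 216 = 213)
I(A, x) = 3 + 8*x (I(A, x) = 3 - (-8)*x = 3 + 8*x)
y(b) = 4*b² (y(b) = 4 - (4 + (-5*b + b)*b) = 4 - (4 + (-4*b)*b) = 4 - (4 - 4*b²) = 4 + (-4 + 4*b²) = 4*b²)
17*(46 + ((y(-5) - 1*10) + I(X(0), -5))) = 17*(46 + ((4*(-5)² - 1*10) + (3 + 8*(-5)))) = 17*(46 + ((4*25 - 10) + (3 - 40))) = 17*(46 + ((100 - 10) - 37)) = 17*(46 + (90 - 37)) = 17*(46 + 53) = 17*99 = 1683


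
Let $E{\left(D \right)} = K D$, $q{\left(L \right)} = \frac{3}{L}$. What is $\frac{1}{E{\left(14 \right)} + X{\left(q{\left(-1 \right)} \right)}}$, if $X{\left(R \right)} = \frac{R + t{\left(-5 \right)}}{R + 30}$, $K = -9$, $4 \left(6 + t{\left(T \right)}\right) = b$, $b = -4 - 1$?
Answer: $- \frac{108}{13649} \approx -0.0079127$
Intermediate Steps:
$b = -5$ ($b = -4 - 1 = -5$)
$t{\left(T \right)} = - \frac{29}{4}$ ($t{\left(T \right)} = -6 + \frac{1}{4} \left(-5\right) = -6 - \frac{5}{4} = - \frac{29}{4}$)
$X{\left(R \right)} = \frac{- \frac{29}{4} + R}{30 + R}$ ($X{\left(R \right)} = \frac{R - \frac{29}{4}}{R + 30} = \frac{- \frac{29}{4} + R}{30 + R}$)
$E{\left(D \right)} = - 9 D$
$\frac{1}{E{\left(14 \right)} + X{\left(q{\left(-1 \right)} \right)}} = \frac{1}{\left(-9\right) 14 + \frac{- \frac{29}{4} + \frac{3}{-1}}{30 + \frac{3}{-1}}} = \frac{1}{-126 + \frac{- \frac{29}{4} + 3 \left(-1\right)}{30 + 3 \left(-1\right)}} = \frac{1}{-126 + \frac{- \frac{29}{4} - 3}{30 - 3}} = \frac{1}{-126 + \frac{1}{27} \left(- \frac{41}{4}\right)} = \frac{1}{-126 - \frac{41}{108}} = \frac{1}{- \frac{13649}{108}} = - \frac{108}{13649}$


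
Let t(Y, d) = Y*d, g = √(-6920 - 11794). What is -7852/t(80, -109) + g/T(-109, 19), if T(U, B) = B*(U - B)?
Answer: 1963/2180 - I*√18714/2432 ≈ 0.90046 - 0.05625*I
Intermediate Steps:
g = I*√18714 (g = √(-18714) = I*√18714 ≈ 136.8*I)
-7852/t(80, -109) + g/T(-109, 19) = -7852/(80*(-109)) + (I*√18714)/((19*(-109 - 1*19))) = -7852/(-8720) + (I*√18714)/((19*(-109 - 19))) = -7852*(-1/8720) + (I*√18714)/((19*(-128))) = 1963/2180 + (I*√18714)/(-2432) = 1963/2180 + (I*√18714)*(-1/2432) = 1963/2180 - I*√18714/2432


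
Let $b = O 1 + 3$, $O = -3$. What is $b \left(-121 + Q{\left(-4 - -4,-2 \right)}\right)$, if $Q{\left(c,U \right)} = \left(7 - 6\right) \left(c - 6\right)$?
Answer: $0$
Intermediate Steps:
$b = 0$ ($b = \left(-3\right) 1 + 3 = -3 + 3 = 0$)
$Q{\left(c,U \right)} = -6 + c$ ($Q{\left(c,U \right)} = 1 \left(-6 + c\right) = -6 + c$)
$b \left(-121 + Q{\left(-4 - -4,-2 \right)}\right) = 0 \left(-121 - 6\right) = 0 \left(-127\right) = 0$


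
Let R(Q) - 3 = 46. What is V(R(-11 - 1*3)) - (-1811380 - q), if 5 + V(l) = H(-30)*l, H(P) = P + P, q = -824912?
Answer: 983523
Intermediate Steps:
R(Q) = 49 (R(Q) = 3 + 46 = 49)
H(P) = 2*P
V(l) = -5 - 60*l (V(l) = -5 + (2*(-30))*l = -5 - 60*l)
V(R(-11 - 1*3)) - (-1811380 - q) = (-5 - 60*49) - (-1811380 - 1*(-824912)) = (-5 - 2940) - (-1811380 + 824912) = -2945 - 1*(-986468) = -2945 + 986468 = 983523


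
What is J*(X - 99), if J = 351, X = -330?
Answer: -150579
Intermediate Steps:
J*(X - 99) = 351*(-330 - 99) = 351*(-429) = -150579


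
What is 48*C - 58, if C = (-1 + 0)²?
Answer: -10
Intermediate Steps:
C = 1 (C = (-1)² = 1)
48*C - 58 = 48*1 - 58 = 48 - 58 = -10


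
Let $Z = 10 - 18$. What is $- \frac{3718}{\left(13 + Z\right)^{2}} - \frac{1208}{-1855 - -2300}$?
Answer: $- \frac{336942}{2225} \approx -151.43$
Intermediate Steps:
$Z = -8$ ($Z = 10 - 18 = -8$)
$- \frac{3718}{\left(13 + Z\right)^{2}} - \frac{1208}{-1855 - -2300} = - \frac{3718}{\left(13 - 8\right)^{2}} - \frac{1208}{-1855 - -2300} = - \frac{3718}{5^{2}} - \frac{1208}{-1855 + 2300} = - \frac{3718}{25} - \frac{1208}{445} = - \frac{336942}{2225}$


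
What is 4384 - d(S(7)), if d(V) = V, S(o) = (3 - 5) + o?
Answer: 4379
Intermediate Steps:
S(o) = -2 + o
4384 - d(S(7)) = 4384 - (-2 + 7) = 4384 - 1*5 = 4384 - 5 = 4379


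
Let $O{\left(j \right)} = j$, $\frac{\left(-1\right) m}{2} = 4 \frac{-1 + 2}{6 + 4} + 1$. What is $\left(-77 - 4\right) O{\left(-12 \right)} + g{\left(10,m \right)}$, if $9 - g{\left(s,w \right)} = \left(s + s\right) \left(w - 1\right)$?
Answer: $1057$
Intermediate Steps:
$m = - \frac{14}{5}$ ($m = - 2 \left(4 \frac{-1 + 2}{6 + 4} + 1\right) = - 2 \left(4 \cdot 1 \cdot \frac{1}{10} + 1\right) = - 2 \left(4 \cdot \frac{1}{10} + 1\right) = - 2 \left(\frac{2}{5} + 1\right) = \left(-2\right) \frac{7}{5} = - \frac{14}{5} \approx -2.8$)
$g{\left(s,w \right)} = 9 - 2 s \left(-1 + w\right)$ ($g{\left(s,w \right)} = 9 - \left(s + s\right) \left(w - 1\right) = 9 - 2 s \left(-1 + w\right)$)
$\left(-77 - 4\right) O{\left(-12 \right)} + g{\left(10,m \right)} = \left(-77 - 4\right) \left(-12\right) + \left(9 + 2 \cdot 10 - 20 \left(- \frac{14}{5}\right)\right) = \left(-81\right) \left(-12\right) + \left(9 + 20 + 56\right) = 972 + 85 = 1057$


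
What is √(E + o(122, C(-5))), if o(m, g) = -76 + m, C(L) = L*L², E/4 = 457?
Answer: √1874 ≈ 43.290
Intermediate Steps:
E = 1828 (E = 4*457 = 1828)
C(L) = L³
√(E + o(122, C(-5))) = √(1828 + (-76 + 122)) = √(1828 + 46) = √1874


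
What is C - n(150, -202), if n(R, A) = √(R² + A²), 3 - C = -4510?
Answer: 4513 - 2*√15826 ≈ 4261.4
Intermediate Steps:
C = 4513 (C = 3 - 1*(-4510) = 3 + 4510 = 4513)
n(R, A) = √(A² + R²)
C - n(150, -202) = 4513 - √((-202)² + 150²) = 4513 - √(40804 + 22500) = 4513 - √63304 = 4513 - 2*√15826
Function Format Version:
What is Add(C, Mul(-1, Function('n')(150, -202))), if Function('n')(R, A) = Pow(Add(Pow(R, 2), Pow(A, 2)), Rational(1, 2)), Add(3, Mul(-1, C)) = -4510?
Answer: Add(4513, Mul(-2, Pow(15826, Rational(1, 2)))) ≈ 4261.4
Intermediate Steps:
C = 4513 (C = Add(3, Mul(-1, -4510)) = Add(3, 4510) = 4513)
Function('n')(R, A) = Pow(Add(Pow(A, 2), Pow(R, 2)), Rational(1, 2))
Add(C, Mul(-1, Function('n')(150, -202))) = Add(4513, Mul(-1, Pow(Add(Pow(-202, 2), Pow(150, 2)), Rational(1, 2)))) = Add(4513, Mul(-1, Pow(Add(40804, 22500), Rational(1, 2)))) = Add(4513, Mul(-1, Pow(63304, Rational(1, 2)))) = Add(4513, Mul(-1, Mul(2, Pow(15826, Rational(1, 2))))) = Add(4513, Mul(-2, Pow(15826, Rational(1, 2))))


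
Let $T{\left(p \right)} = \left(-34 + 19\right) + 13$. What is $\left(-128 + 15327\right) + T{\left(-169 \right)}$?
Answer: $15197$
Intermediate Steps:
$T{\left(p \right)} = -2$ ($T{\left(p \right)} = -15 + 13 = -2$)
$\left(-128 + 15327\right) + T{\left(-169 \right)} = \left(-128 + 15327\right) - 2 = 15199 - 2 = 15197$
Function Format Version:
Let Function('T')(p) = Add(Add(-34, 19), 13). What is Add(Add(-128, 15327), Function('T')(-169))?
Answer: 15197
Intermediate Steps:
Function('T')(p) = -2 (Function('T')(p) = Add(-15, 13) = -2)
Add(Add(-128, 15327), Function('T')(-169)) = Add(Add(-128, 15327), -2) = Add(15199, -2) = 15197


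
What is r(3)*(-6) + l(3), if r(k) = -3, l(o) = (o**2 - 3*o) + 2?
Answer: 20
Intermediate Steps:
l(o) = 2 + o**2 - 3*o
r(3)*(-6) + l(3) = -3*(-6) + (2 + 3**2 - 3*3) = 18 + (2 + 9 - 9) = 18 + 2 = 20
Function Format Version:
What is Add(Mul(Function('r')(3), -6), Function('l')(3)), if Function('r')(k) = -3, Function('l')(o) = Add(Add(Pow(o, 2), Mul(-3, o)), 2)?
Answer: 20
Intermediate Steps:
Function('l')(o) = Add(2, Pow(o, 2), Mul(-3, o))
Add(Mul(Function('r')(3), -6), Function('l')(3)) = Add(Mul(-3, -6), Add(2, Pow(3, 2), Mul(-3, 3))) = Add(18, Add(2, 9, -9)) = Add(18, 2) = 20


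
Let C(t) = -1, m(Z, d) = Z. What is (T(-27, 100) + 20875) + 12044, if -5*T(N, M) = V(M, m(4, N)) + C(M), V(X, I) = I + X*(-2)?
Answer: 164792/5 ≈ 32958.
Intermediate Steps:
V(X, I) = I - 2*X
T(N, M) = -3/5 + 2*M/5 (T(N, M) = -((4 - 2*M) - 1)/5 = -(3 - 2*M)/5 = -3/5 + 2*M/5)
(T(-27, 100) + 20875) + 12044 = ((-3/5 + (2/5)*100) + 20875) + 12044 = ((-3/5 + 40) + 20875) + 12044 = (197/5 + 20875) + 12044 = 104572/5 + 12044 = 164792/5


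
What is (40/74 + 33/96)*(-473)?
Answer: -495231/1184 ≈ -418.27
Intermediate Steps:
(40/74 + 33/96)*(-473) = (40*(1/74) + 33*(1/96))*(-473) = (20/37 + 11/32)*(-473) = (1047/1184)*(-473) = -495231/1184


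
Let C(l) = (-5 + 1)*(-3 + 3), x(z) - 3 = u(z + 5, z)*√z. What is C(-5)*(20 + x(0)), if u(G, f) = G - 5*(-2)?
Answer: 0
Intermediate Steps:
u(G, f) = 10 + G (u(G, f) = G + 10 = 10 + G)
x(z) = 3 + √z*(15 + z) (x(z) = 3 + (10 + (z + 5))*√z = 3 + (10 + (5 + z))*√z = 3 + (15 + z)*√z = 3 + √z*(15 + z))
C(l) = 0 (C(l) = -4*0 = 0)
C(-5)*(20 + x(0)) = 0*(20 + (3 + √0*(15 + 0))) = 0*(20 + (3 + 0*15)) = 0*(20 + (3 + 0)) = 0*(20 + 3) = 0*23 = 0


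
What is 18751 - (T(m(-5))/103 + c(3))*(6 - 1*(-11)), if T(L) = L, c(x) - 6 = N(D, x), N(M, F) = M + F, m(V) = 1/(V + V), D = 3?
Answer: 19103427/1030 ≈ 18547.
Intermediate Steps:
m(V) = 1/(2*V)
N(M, F) = F + M
c(x) = 9 + x (c(x) = 6 + (x + 3) = 6 + (3 + x) = 9 + x)
18751 - (T(m(-5))/103 + c(3))*(6 - 1*(-11)) = 18751 - (((1/2)/(-5))/103 + (9 + 3))*(6 - 1*(-11)) = 18751 - (((1/2)*(-1/5))*(1/103) + 12)*(6 + 11) = 18751 - (-1/10*1/103 + 12)*17 = 18751 - (-1/1030 + 12)*17 = 18751 - 12359*17/1030 = 18751 - 1*210103/1030 = 18751 - 210103/1030 = 19103427/1030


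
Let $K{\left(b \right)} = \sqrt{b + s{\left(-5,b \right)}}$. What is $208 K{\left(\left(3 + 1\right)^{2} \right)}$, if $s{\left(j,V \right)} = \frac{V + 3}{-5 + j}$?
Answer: $\frac{104 \sqrt{1410}}{5} \approx 781.04$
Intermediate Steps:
$s{\left(j,V \right)} = \frac{3 + V}{-5 + j}$
$K{\left(b \right)} = \sqrt{- \frac{3}{10} + \frac{9 b}{10}}$ ($K{\left(b \right)} = \sqrt{b + \frac{3 + b}{-5 - 5}} = \sqrt{b + \frac{3 + b}{-10}} = \sqrt{b - \frac{3 + b}{10}} = \sqrt{b - \left(\frac{3}{10} + \frac{b}{10}\right)} = \sqrt{- \frac{3}{10} + \frac{9 b}{10}}$)
$208 K{\left(\left(3 + 1\right)^{2} \right)} = 208 \frac{\sqrt{-30 + 90 \left(3 + 1\right)^{2}}}{10} = 208 \frac{\sqrt{-30 + 90 \cdot 4^{2}}}{10} = 208 \frac{\sqrt{-30 + 90 \cdot 16}}{10} = 208 \frac{\sqrt{-30 + 1440}}{10} = 208 \frac{\sqrt{1410}}{10} = \frac{104 \sqrt{1410}}{5}$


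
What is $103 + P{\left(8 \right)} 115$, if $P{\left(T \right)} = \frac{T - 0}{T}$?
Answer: $218$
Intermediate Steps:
$P{\left(T \right)} = 1$ ($P{\left(T \right)} = \frac{T + \left(-1 + 1\right)}{T} = \frac{T + 0}{T} = \frac{T}{T} = 1$)
$103 + P{\left(8 \right)} 115 = 103 + 1 \cdot 115 = 103 + 115 = 218$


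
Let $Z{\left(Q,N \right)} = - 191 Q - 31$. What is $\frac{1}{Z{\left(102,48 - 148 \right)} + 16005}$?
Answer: $- \frac{1}{3508} \approx -0.00028506$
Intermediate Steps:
$Z{\left(Q,N \right)} = -31 - 191 Q$
$\frac{1}{Z{\left(102,48 - 148 \right)} + 16005} = \frac{1}{\left(-31 - 19482\right) + 16005} = \frac{1}{-19513 + 16005} = \frac{1}{-3508} = - \frac{1}{3508}$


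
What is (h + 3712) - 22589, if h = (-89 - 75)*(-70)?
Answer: -7397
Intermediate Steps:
h = 11480 (h = -164*(-70) = 11480)
(h + 3712) - 22589 = (11480 + 3712) - 22589 = 15192 - 22589 = -7397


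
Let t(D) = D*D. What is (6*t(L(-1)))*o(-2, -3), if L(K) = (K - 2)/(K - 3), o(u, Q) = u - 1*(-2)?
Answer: 0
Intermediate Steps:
o(u, Q) = 2 + u (o(u, Q) = u + 2 = 2 + u)
L(K) = (-2 + K)/(-3 + K)
t(D) = D²
(6*t(L(-1)))*o(-2, -3) = (6*((-2 - 1)/(-3 - 1))²)*(2 - 2) = (6*(-3/(-4))²)*0 = (6*(-¼*(-3))²)*0 = (6*(¾)²)*0 = (6*(9/16))*0 = (27/8)*0 = 0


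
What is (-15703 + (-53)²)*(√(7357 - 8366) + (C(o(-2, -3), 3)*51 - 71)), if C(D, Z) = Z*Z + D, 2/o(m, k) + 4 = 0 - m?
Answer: -4345278 - 12894*I*√1009 ≈ -4.3453e+6 - 4.0958e+5*I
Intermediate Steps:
o(m, k) = 2/(-4 - m) (o(m, k) = 2/(-4 + (0 - m)) = 2/(-4 - m))
C(D, Z) = D + Z² (C(D, Z) = Z² + D = D + Z²)
(-15703 + (-53)²)*(√(7357 - 8366) + (C(o(-2, -3), 3)*51 - 71)) = (-15703 + (-53)²)*(√(7357 - 8366) + ((-2/(4 - 2) + 3²)*51 - 71)) = (-15703 + 2809)*(√(-1009) + ((-2/2 + 9)*51 - 71)) = -12894*(I*√1009 + ((-2*½ + 9)*51 - 71)) = -12894*(I*√1009 + ((-1 + 9)*51 - 71)) = -12894*(I*√1009 + (8*51 - 71)) = -12894*(I*√1009 + (408 - 71)) = -12894*(I*√1009 + 337) = -12894*(337 + I*√1009) = -4345278 - 12894*I*√1009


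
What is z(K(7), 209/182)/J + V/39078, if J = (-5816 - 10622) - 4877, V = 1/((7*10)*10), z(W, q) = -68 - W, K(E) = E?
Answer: 19539203/5552983800 ≈ 0.0035187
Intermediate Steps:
V = 1/700 (V = 1/(70*10) = 1/700 ≈ 0.0014286)
J = -21315 (J = -16438 - 4877 = -21315)
z(K(7), 209/182)/J + V/39078 = (-68 - 1*7)/(-21315) + (1/700)/39078 = (-68 - 7)*(-1/21315) + (1/700)*(1/39078) = -75*(-1/21315) + 1/27354600 = 5/1421 + 1/27354600 = 19539203/5552983800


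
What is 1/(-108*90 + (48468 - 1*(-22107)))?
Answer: 1/60855 ≈ 1.6432e-5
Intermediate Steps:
1/(-108*90 + (48468 - 1*(-22107))) = 1/(-9720 + (48468 + 22107)) = 1/(-9720 + 70575) = 1/60855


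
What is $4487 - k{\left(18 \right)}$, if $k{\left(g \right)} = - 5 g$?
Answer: $4577$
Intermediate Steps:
$4487 - k{\left(18 \right)} = 4487 - \left(-5\right) 18 = 4487 - -90 = 4487 + 90 = 4577$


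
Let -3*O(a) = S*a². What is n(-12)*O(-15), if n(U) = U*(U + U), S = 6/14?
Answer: -64800/7 ≈ -9257.1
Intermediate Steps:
S = 3/7 (S = 6*(1/14) = 3/7 ≈ 0.42857)
O(a) = -a²/7
n(U) = 2*U² (n(U) = U*(2*U) = 2*U²)
n(-12)*O(-15) = (2*(-12)²)*(-⅐*(-15)²) = (2*144)*(-⅐*225) = 288*(-225/7) = -64800/7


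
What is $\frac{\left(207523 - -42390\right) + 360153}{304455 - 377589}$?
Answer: $- \frac{305033}{36567} \approx -8.3418$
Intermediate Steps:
$\frac{\left(207523 - -42390\right) + 360153}{304455 - 377589} = \frac{\left(207523 + 42390\right) + 360153}{-73134} = \left(249913 + 360153\right) \left(- \frac{1}{73134}\right) = 610066 \left(- \frac{1}{73134}\right) = - \frac{305033}{36567}$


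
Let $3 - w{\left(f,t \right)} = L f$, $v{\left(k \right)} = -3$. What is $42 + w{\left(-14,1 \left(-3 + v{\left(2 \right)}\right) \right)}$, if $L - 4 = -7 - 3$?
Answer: $-39$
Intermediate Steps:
$L = -6$ ($L = 4 - 10 = -6$)
$w{\left(f,t \right)} = 3 + 6 f$ ($w{\left(f,t \right)} = 3 - - 6 f = 3 + 6 f$)
$42 + w{\left(-14,1 \left(-3 + v{\left(2 \right)}\right) \right)} = 42 + \left(3 + 6 \left(-14\right)\right) = 42 + \left(3 - 84\right) = 42 - 81 = -39$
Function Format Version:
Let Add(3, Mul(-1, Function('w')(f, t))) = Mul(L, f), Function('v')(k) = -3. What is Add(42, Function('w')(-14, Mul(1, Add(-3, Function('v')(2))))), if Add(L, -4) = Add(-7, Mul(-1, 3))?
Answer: -39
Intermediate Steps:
L = -6 (L = Add(4, Add(-7, Mul(-1, 3))) = Add(4, Add(-7, -3)) = Add(4, -10) = -6)
Function('w')(f, t) = Add(3, Mul(6, f)) (Function('w')(f, t) = Add(3, Mul(-1, Mul(-6, f))) = Add(3, Mul(6, f)))
Add(42, Function('w')(-14, Mul(1, Add(-3, Function('v')(2))))) = Add(42, Add(3, Mul(6, -14))) = Add(42, Add(3, -84)) = Add(42, -81) = -39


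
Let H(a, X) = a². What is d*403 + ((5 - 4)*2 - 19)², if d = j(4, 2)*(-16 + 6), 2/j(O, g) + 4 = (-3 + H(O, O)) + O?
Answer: -331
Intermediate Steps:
j(O, g) = 2/(-7 + O + O²) (j(O, g) = 2/(-4 + ((-3 + O²) + O)) = 2/(-4 + (-3 + O + O²)) = 2/(-7 + O + O²))
d = -20/13 (d = (2/(-7 + 4 + 4²))*(-16 + 6) = (2/(-7 + 4 + 16))*(-10) = (2/13)*(-10) = -20/13 ≈ -1.5385)
d*403 + ((5 - 4)*2 - 19)² = -20/13*403 + ((5 - 4)*2 - 19)² = -620 + (1*2 - 19)² = -620 + (2 - 19)² = -620 + (-17)² = -620 + 289 = -331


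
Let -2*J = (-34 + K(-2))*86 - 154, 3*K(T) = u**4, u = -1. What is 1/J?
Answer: 3/4574 ≈ 0.00065588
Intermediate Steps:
K(T) = 1/3 (K(T) = (1/3)*(-1)**4 = (1/3)*1 = 1/3)
J = 4574/3 (J = -((-34 + 1/3)*86 - 154)/2 = -(-101/3*86 - 154)/2 = -(-8686/3 - 154)/2 = -1/2*(-9148/3) = 4574/3 ≈ 1524.7)
1/J = 1/(4574/3) = 3/4574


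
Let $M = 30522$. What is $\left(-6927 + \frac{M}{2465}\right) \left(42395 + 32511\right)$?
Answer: $- \frac{1276737788898}{2465} \approx -5.1795 \cdot 10^{8}$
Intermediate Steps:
$\left(-6927 + \frac{M}{2465}\right) \left(42395 + 32511\right) = \left(-6927 + \frac{30522}{2465}\right) \left(42395 + 32511\right) = \left(-6927 + 30522 \cdot \frac{1}{2465}\right) 74906 = \left(-6927 + \frac{30522}{2465}\right) 74906 = \left(- \frac{17044533}{2465}\right) 74906 = - \frac{1276737788898}{2465}$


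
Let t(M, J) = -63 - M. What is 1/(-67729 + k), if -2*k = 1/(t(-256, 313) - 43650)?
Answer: -86914/5886598305 ≈ -1.4765e-5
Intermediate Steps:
k = 1/86914 (k = -1/(2*((-63 - 1*(-256)) - 43650)) = -1/(2*((-63 + 256) - 43650)) = -1/(2*(193 - 43650)) = -1/2/(-43457) = -1/2*(-1/43457) = 1/86914 ≈ 1.1506e-5)
1/(-67729 + k) = 1/(-67729 + 1/86914) = 1/(-5886598305/86914) = -86914/5886598305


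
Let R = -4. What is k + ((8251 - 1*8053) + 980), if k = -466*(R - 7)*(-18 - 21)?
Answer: -198736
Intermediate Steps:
k = -199914 (k = -466*(-4 - 7)*(-18 - 21) = -(-5126)*(-39) = -466*429 = -199914)
k + ((8251 - 1*8053) + 980) = -199914 + ((8251 - 1*8053) + 980) = -199914 + ((8251 - 8053) + 980) = -199914 + (198 + 980) = -199914 + 1178 = -198736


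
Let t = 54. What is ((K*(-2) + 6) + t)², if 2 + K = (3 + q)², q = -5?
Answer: 3136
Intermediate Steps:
K = 2 (K = -2 + (3 - 5)² = -2 + (-2)² = -2 + 4 = 2)
((K*(-2) + 6) + t)² = ((2*(-2) + 6) + 54)² = ((-4 + 6) + 54)² = (2 + 54)² = 56² = 3136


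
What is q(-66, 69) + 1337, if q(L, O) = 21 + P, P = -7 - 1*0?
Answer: 1351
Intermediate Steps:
P = -7 (P = -7 + 0 = -7)
q(L, O) = 14 (q(L, O) = 21 - 7 = 14)
q(-66, 69) + 1337 = 14 + 1337 = 1351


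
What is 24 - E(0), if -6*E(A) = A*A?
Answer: 24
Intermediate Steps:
E(A) = -A²/6 (E(A) = -A*A/6 = -A²/6)
24 - E(0) = 24 - (-1)*0²/6 = 24 - (-1)*0/6 = 24 - 1*0 = 24 + 0 = 24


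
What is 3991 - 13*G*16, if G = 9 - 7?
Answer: 3575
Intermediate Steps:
G = 2
3991 - 13*G*16 = 3991 - 13*2*16 = 3991 - 26*16 = 3991 - 416 = 3575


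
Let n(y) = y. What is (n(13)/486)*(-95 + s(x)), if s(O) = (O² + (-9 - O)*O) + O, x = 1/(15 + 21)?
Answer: -11141/4374 ≈ -2.5471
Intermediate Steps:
x = 1/36 ≈ 0.027778
s(O) = O + O² + O*(-9 - O) (s(O) = (O² + O*(-9 - O)) + O = O + O² + O*(-9 - O))
(n(13)/486)*(-95 + s(x)) = (13/486)*(-95 - 8*1/36) = (13*(1/486))*(-95 - 2/9) = (13/486)*(-857/9) = -11141/4374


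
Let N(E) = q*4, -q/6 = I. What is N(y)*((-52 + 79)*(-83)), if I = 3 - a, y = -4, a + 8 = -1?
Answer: 645408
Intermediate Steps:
a = -9 (a = -8 - 1 = -9)
I = 12 (I = 3 - 1*(-9) = 3 + 9 = 12)
q = -72 (q = -6*12 = -72)
N(E) = -288 (N(E) = -72*4 = -288)
N(y)*((-52 + 79)*(-83)) = -288*(-52 + 79)*(-83) = -7776*(-83) = -288*(-2241) = 645408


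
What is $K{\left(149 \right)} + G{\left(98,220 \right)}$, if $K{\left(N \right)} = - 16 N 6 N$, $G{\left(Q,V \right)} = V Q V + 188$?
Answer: $2612092$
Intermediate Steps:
$G{\left(Q,V \right)} = 188 + Q V^{2}$ ($G{\left(Q,V \right)} = Q V V + 188 = Q V^{2} + 188 = 188 + Q V^{2}$)
$K{\left(N \right)} = - 96 N^{2}$ ($K{\left(N \right)} = - 16 \cdot 6 N N = - 16 \cdot 6 N^{2} = - 96 N^{2}$)
$K{\left(149 \right)} + G{\left(98,220 \right)} = - 96 \cdot 149^{2} + \left(188 + 98 \cdot 220^{2}\right) = \left(-96\right) 22201 + \left(188 + 98 \cdot 48400\right) = -2131296 + \left(188 + 4743200\right) = -2131296 + 4743388 = 2612092$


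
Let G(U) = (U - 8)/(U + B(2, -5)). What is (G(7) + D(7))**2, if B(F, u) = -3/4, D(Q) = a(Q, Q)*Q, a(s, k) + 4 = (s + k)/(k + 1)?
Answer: 2531281/10000 ≈ 253.13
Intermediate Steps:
a(s, k) = -4 + (k + s)/(1 + k) (a(s, k) = -4 + (s + k)/(k + 1) = -4 + (k + s)/(1 + k))
D(Q) = Q*(-4 - 2*Q)/(1 + Q) (D(Q) = ((-4 + Q - 3*Q)/(1 + Q))*Q = ((-4 - 2*Q)/(1 + Q))*Q = Q*(-4 - 2*Q)/(1 + Q))
B(F, u) = -3/4 (B(F, u) = -3*1/4 = -3/4)
G(U) = (-8 + U)/(-3/4 + U) (G(U) = (U - 8)/(U - 3/4) = (-8 + U)/(-3/4 + U))
(G(7) + D(7))**2 = (4*(-8 + 7)/(-3 + 4*7) - 2*7*(2 + 7)/(1 + 7))**2 = (4*(-1)/(-3 + 28) - 2*7*9/8)**2 = (4*(-1)/25 - 2*7*1/8*9)**2 = (4*(1/25)*(-1) - 63/4)**2 = (-4/25 - 63/4)**2 = (-1591/100)**2 = 2531281/10000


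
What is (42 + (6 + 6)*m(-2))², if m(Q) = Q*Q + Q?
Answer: 4356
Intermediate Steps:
m(Q) = Q + Q² (m(Q) = Q² + Q = Q + Q²)
(42 + (6 + 6)*m(-2))² = (42 + (6 + 6)*(-2*(1 - 2)))² = (42 + 12*(-2*(-1)))² = (42 + 12*2)² = (42 + 24)² = 66² = 4356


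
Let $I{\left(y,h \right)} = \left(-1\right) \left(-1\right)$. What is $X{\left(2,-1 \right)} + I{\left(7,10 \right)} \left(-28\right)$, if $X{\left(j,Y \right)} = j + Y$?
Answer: $-27$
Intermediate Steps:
$I{\left(y,h \right)} = 1$
$X{\left(j,Y \right)} = Y + j$
$X{\left(2,-1 \right)} + I{\left(7,10 \right)} \left(-28\right) = \left(-1 + 2\right) + 1 \left(-28\right) = 1 - 28 = -27$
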